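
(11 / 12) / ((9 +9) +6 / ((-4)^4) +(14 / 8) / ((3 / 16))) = 0.03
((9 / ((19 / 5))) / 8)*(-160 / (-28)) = 225 / 133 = 1.69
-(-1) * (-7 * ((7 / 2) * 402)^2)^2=192031497996849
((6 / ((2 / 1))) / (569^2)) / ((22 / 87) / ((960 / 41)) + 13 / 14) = 876960 / 88903799317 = 0.00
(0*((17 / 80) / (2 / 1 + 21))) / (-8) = 0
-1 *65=-65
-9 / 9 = -1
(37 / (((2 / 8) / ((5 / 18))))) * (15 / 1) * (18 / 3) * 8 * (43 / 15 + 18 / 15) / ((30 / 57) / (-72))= -16467072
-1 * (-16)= 16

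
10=10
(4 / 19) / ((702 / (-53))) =-106 / 6669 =-0.02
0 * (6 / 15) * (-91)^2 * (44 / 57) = 0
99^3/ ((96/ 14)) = 2264031/ 16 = 141501.94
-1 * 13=-13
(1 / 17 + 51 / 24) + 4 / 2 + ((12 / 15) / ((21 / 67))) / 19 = 1171603 / 271320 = 4.32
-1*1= -1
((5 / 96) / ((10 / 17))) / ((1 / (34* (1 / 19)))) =289 / 1824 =0.16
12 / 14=6 / 7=0.86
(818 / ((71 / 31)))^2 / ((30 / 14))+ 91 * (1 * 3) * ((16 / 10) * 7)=4732397572 / 75615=62585.43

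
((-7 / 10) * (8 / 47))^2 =784 / 55225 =0.01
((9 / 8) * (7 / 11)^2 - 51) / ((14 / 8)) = -48927 / 1694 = -28.88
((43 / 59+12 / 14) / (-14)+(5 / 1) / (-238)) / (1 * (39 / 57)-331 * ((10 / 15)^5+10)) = 30472200 / 760813203773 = 0.00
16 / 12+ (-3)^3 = -77 / 3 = -25.67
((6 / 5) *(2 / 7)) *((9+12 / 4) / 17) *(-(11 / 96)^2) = -121 / 38080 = -0.00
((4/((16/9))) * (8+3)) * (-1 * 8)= -198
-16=-16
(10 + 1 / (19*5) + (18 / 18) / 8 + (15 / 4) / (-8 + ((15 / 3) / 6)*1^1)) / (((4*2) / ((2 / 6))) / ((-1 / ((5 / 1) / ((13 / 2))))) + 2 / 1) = -4083677 / 6993520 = -0.58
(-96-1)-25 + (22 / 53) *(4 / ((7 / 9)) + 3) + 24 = -35104 / 371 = -94.62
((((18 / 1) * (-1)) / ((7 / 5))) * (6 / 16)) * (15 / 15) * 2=-135 / 14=-9.64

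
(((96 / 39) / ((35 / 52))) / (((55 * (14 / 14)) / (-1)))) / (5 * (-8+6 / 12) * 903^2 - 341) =256 / 117725987225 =0.00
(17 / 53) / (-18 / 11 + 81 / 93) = -5797 / 13833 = -0.42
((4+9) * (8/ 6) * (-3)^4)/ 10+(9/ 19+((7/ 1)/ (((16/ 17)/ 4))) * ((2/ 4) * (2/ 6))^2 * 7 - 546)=-5462993/ 13680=-399.34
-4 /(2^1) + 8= 6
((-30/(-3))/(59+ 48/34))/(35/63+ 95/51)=0.07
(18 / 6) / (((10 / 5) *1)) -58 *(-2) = 235 / 2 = 117.50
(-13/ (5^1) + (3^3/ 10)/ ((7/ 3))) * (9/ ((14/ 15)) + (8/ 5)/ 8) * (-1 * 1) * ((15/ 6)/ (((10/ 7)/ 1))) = 69589/ 2800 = 24.85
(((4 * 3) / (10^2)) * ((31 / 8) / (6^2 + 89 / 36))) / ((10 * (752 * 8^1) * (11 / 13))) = 10881 / 45826880000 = 0.00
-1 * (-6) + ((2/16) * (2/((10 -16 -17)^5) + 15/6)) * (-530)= -8219208951/51490744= -159.62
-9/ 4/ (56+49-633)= 3/ 704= 0.00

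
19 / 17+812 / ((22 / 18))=665.48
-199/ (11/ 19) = -3781/ 11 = -343.73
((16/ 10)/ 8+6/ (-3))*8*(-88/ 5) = 6336/ 25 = 253.44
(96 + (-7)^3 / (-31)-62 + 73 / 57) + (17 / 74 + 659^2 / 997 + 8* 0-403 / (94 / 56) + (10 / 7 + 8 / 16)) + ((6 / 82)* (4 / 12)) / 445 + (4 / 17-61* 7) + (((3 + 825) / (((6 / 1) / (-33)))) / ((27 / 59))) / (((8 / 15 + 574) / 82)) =-1482129371833535572414 / 924563872223225745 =-1603.06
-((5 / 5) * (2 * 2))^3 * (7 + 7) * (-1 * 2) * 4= 7168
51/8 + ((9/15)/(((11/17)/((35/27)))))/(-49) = 35207/5544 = 6.35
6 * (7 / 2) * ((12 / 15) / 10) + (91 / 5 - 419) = -399.12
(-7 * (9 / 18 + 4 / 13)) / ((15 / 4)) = -98 / 65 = -1.51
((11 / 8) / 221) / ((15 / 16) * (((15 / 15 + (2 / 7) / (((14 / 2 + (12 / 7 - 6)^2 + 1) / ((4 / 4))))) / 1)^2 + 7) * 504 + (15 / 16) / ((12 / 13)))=0.00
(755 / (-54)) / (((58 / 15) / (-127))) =479425 / 1044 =459.22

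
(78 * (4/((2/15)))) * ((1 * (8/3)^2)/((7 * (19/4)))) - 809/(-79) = 5365837/10507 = 510.69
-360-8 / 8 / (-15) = -5399 / 15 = -359.93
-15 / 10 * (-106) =159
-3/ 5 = -0.60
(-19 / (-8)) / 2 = 19 / 16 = 1.19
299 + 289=588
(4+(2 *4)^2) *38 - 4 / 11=28420 / 11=2583.64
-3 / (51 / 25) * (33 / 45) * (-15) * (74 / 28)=10175 / 238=42.75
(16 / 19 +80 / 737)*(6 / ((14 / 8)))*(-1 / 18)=-53248 / 294063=-0.18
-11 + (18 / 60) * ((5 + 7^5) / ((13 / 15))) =75511 / 13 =5808.54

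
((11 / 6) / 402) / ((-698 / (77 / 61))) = -847 / 102698136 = -0.00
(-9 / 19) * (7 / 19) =-63 / 361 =-0.17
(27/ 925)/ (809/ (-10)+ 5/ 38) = -513/ 1419505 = -0.00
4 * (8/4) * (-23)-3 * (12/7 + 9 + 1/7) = -1516/7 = -216.57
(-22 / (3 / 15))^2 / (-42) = -6050 / 21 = -288.10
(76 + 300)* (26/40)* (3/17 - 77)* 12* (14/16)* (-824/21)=7735576.28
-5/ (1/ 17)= -85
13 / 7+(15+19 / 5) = 723 / 35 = 20.66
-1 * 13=-13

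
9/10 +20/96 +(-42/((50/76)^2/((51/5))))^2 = 229606962092921/234375000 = 979656.37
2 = 2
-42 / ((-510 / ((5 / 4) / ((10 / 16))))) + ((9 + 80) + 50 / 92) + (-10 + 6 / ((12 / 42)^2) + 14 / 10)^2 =168197181 / 39100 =4301.72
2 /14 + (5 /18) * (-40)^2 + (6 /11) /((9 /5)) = 308309 /693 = 444.89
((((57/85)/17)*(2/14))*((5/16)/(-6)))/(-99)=19/6408864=0.00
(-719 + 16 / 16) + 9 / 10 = -7171 / 10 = -717.10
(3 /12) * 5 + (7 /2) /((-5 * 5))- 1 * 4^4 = -25489 /100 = -254.89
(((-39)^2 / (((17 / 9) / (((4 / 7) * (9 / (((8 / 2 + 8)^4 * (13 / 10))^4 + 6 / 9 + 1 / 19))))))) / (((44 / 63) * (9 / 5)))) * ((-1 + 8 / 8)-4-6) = -219451781250 / 3517789315860737429151299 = -0.00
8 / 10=4 / 5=0.80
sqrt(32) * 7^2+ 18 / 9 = 2+ 196 * sqrt(2) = 279.19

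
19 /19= 1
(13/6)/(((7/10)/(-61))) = -3965/21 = -188.81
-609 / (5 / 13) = -7917 / 5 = -1583.40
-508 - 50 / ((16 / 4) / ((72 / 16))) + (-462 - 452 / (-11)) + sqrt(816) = -43347 / 44 + 4 * sqrt(51) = -956.59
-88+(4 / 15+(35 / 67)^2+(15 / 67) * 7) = -5783624 / 67335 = -85.89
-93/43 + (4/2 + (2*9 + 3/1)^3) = 398216/43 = 9260.84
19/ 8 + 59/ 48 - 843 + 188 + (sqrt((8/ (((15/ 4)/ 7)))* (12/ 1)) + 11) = -30739/ 48 + 8* sqrt(70)/ 5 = -627.01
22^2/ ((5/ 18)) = 1742.40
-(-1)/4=1/4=0.25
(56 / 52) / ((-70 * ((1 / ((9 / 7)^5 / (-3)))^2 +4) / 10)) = -774840978 / 23818043665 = -0.03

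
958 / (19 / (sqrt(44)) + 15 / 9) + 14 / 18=212.21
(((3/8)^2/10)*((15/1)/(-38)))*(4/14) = -27/17024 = -0.00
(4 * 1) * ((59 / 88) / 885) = 1 / 330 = 0.00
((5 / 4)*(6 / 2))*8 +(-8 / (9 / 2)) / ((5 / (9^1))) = 134 / 5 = 26.80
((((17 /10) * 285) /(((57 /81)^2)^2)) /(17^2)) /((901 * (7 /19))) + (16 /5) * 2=2485159391 /387060590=6.42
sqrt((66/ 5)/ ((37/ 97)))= sqrt(1184370)/ 185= 5.88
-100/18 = -50/9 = -5.56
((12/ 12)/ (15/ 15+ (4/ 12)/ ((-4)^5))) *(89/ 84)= 22784/ 21497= 1.06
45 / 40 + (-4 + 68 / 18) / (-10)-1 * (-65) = 23813 / 360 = 66.15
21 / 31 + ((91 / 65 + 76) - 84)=-918 / 155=-5.92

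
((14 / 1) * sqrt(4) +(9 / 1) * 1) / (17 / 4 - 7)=-148 / 11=-13.45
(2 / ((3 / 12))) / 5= 8 / 5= 1.60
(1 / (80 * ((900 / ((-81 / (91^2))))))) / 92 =-9 / 6094816000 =-0.00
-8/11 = -0.73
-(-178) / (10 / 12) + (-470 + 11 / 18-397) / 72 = 1306153 / 6480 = 201.57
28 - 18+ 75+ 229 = 314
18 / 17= 1.06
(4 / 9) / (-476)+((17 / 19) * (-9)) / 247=-168556 / 5026203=-0.03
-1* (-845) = 845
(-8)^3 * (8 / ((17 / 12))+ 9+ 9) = -205824 / 17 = -12107.29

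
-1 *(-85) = 85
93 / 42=31 / 14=2.21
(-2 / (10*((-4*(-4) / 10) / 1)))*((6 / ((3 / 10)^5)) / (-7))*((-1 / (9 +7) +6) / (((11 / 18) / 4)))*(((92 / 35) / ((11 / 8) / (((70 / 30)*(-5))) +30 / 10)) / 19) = 46000000 / 559251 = 82.25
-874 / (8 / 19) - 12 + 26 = -8247 / 4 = -2061.75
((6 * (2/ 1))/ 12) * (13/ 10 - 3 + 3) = 13/ 10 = 1.30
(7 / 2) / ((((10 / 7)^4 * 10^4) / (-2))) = -16807 / 100000000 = -0.00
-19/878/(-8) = 19/7024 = 0.00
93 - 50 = 43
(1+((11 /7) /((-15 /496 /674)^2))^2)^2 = 2284037998729376929021512681927828310554481816801 /6153500390625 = 371177029940415959786548900000000000.00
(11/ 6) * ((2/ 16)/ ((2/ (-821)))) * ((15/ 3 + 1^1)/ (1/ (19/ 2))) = -171589/ 32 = -5362.16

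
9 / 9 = 1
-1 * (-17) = 17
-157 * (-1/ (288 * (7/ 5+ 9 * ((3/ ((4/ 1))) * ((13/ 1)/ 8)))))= 785/ 17811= 0.04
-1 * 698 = -698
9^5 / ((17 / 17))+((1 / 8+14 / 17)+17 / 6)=24093535 / 408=59052.78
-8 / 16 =-0.50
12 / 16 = 0.75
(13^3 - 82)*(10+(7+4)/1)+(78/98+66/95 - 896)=202587884/4655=43520.49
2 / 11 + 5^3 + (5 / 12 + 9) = 17767 / 132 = 134.60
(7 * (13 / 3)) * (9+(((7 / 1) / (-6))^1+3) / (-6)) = 28483 / 108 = 263.73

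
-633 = -633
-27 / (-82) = 27 / 82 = 0.33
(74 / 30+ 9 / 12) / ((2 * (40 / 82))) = 7913 / 2400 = 3.30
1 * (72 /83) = 72 /83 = 0.87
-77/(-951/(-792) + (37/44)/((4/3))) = -40656/967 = -42.04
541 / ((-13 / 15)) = -8115 / 13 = -624.23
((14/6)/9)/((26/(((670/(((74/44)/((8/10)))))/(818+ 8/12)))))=5159/1329003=0.00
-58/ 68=-29/ 34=-0.85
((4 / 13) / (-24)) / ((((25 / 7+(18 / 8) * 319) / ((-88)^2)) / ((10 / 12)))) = -271040 / 2363049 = -0.11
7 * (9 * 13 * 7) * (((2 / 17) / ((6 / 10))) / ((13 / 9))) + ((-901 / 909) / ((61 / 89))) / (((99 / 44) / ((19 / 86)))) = 283847632396 / 364798971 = 778.09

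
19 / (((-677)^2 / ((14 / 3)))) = 266 / 1374987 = 0.00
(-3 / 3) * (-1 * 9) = 9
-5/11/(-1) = 5/11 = 0.45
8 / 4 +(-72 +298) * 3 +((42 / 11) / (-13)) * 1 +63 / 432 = 4666505 / 6864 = 679.85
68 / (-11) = -68 / 11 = -6.18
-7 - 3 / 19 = -136 / 19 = -7.16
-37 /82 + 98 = 97.55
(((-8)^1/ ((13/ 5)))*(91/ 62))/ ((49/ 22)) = -440/ 217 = -2.03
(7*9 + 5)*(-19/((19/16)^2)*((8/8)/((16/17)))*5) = -92480/19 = -4867.37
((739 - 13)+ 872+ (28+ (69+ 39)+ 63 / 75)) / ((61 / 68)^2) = 3287664 / 1525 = 2155.85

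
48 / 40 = 6 / 5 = 1.20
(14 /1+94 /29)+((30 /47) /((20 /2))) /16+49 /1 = 1444679 /21808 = 66.25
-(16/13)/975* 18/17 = -96/71825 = -0.00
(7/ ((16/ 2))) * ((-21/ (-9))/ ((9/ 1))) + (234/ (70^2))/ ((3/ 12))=110569/ 264600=0.42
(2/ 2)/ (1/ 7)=7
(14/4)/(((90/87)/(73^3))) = 78970451/60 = 1316174.18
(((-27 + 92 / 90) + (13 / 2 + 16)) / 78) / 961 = -313 / 6746220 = -0.00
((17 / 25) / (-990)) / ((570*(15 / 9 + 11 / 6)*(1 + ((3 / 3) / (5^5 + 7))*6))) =-493 / 1434654375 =-0.00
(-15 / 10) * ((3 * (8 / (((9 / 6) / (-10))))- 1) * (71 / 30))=11431 / 20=571.55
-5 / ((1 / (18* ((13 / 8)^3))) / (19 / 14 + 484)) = -671787675 / 3584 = -187440.76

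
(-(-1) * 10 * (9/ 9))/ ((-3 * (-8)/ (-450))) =-375/ 2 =-187.50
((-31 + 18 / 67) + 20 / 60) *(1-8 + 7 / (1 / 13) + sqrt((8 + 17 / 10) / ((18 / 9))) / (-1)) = -171080 / 67 + 611 *sqrt(485) / 201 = -2486.49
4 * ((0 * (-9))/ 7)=0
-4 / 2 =-2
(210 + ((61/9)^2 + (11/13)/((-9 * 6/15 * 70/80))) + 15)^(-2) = 0.00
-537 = -537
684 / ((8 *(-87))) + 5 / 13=-451 / 754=-0.60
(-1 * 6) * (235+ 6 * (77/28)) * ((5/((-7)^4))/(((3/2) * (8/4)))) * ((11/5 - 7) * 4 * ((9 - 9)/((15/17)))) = 0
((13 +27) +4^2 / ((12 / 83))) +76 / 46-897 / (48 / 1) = 147529 / 1104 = 133.63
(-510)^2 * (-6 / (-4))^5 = 15801075 / 8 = 1975134.38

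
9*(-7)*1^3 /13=-63 /13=-4.85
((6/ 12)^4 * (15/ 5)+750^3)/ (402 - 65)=6750000003/ 5392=1251854.60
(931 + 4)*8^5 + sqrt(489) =sqrt(489) + 30638080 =30638102.11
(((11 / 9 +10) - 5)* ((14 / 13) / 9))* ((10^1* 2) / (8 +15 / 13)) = 2240 / 1377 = 1.63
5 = 5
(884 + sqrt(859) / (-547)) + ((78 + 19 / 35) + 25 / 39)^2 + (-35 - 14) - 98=13055780221 / 1863225 - sqrt(859) / 547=7007.03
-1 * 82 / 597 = -0.14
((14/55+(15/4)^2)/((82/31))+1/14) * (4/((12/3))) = 2770063/505120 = 5.48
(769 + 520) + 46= 1335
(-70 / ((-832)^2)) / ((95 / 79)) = -553 / 6576128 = -0.00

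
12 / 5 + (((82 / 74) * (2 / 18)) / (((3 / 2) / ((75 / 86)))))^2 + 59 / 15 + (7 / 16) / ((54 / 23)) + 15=21.52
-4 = -4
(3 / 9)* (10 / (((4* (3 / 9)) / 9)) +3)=47 / 2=23.50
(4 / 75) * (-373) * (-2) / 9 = 2984 / 675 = 4.42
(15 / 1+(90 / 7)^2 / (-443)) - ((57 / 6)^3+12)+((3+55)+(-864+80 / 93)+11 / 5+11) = -132970116737 / 80750040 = -1646.69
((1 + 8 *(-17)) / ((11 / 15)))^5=-34050628916015625 / 161051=-211427615575.29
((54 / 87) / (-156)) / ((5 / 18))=-27 / 1885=-0.01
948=948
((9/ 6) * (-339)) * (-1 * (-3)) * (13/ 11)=-39663/ 22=-1802.86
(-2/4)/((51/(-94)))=47/51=0.92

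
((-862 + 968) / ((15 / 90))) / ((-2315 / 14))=-8904 / 2315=-3.85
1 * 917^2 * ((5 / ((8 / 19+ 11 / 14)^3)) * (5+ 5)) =791322629717200 / 33076161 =23924258.61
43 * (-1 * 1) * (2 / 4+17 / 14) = -516 / 7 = -73.71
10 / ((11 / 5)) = 50 / 11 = 4.55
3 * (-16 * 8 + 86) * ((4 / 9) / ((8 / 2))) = -14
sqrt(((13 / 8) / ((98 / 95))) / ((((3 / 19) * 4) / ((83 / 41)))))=19 * sqrt(663585) / 6888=2.25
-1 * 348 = -348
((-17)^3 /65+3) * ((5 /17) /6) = -2359 /663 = -3.56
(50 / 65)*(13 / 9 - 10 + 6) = -230 / 117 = -1.97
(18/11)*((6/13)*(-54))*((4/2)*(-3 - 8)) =897.23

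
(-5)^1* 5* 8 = -200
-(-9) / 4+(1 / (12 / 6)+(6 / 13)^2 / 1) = 2003 / 676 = 2.96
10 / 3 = 3.33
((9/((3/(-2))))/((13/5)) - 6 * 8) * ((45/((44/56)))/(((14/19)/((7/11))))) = -3914190/1573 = -2488.36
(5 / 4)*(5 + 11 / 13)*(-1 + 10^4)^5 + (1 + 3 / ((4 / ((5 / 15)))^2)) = 455772045595440227996077 / 624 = 730403919223461903839.87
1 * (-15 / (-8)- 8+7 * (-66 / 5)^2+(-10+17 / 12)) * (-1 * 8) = -722983 / 75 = -9639.77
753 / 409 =1.84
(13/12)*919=11947/12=995.58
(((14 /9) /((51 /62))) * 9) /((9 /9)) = 868 /51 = 17.02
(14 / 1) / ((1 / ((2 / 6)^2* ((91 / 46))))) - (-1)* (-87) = -17372 / 207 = -83.92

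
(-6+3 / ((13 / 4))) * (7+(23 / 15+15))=-7766 / 65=-119.48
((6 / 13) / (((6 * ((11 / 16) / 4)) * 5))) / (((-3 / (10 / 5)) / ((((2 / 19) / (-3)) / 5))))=0.00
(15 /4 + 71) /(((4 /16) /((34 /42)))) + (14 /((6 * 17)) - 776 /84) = 83162 /357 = 232.95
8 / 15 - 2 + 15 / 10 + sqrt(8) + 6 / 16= 49 / 120 + 2*sqrt(2)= 3.24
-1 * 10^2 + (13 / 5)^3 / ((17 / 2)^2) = -3603712 / 36125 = -99.76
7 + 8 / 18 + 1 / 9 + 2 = 86 / 9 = 9.56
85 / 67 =1.27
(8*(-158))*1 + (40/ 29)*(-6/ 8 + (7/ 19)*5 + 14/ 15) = -2084774/ 1653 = -1261.21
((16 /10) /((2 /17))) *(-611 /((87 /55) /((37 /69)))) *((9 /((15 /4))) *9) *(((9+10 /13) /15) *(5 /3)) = -660792176 /10005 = -66046.19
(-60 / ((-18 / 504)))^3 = 4741632000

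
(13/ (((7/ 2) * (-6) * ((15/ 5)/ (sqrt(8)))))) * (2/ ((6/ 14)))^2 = -12.71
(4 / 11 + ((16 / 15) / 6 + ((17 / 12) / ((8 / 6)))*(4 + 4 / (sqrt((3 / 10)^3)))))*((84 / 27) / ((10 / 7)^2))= 3254041 / 445500 + 5831*sqrt(30) / 810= 46.73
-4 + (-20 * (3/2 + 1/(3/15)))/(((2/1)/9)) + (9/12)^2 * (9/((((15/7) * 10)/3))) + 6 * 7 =-437033/800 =-546.29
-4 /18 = -2 /9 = -0.22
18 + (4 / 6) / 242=18.00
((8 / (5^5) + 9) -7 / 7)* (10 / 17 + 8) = 3651168 / 53125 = 68.73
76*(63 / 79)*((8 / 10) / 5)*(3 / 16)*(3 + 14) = 61047 / 1975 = 30.91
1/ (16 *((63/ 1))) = 1/ 1008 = 0.00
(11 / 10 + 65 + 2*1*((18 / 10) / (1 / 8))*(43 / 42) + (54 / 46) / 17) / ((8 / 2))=2618071 / 109480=23.91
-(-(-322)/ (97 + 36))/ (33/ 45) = -690/ 209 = -3.30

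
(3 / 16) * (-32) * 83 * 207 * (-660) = 68036760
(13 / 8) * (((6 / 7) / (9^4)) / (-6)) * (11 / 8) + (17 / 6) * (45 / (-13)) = -374766179 / 38211264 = -9.81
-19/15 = -1.27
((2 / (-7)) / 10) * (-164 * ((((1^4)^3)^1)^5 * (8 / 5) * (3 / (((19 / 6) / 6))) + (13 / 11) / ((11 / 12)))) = 2796528 / 57475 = 48.66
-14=-14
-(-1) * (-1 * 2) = -2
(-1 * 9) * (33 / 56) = -5.30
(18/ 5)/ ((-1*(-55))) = 18/ 275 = 0.07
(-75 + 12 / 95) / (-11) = 7113 / 1045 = 6.81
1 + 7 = 8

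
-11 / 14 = -0.79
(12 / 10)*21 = 126 / 5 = 25.20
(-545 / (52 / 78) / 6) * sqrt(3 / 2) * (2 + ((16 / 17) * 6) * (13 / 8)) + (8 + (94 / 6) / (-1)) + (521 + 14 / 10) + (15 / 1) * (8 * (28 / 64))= 17017 / 30 - 51775 * sqrt(6) / 68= -1297.80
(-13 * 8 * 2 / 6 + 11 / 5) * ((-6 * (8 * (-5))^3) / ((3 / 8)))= -99737600 / 3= -33245866.67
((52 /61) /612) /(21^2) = 13 /4115853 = 0.00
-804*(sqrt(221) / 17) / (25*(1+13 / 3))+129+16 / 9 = 1177 / 9 - 603*sqrt(221) / 1700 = 125.50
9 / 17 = 0.53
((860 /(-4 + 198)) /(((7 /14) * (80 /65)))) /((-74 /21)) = -58695 /28712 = -2.04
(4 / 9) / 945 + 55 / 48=155989 / 136080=1.15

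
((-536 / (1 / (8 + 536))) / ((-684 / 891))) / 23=7216704 / 437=16514.20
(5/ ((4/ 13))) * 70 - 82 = 2111/ 2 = 1055.50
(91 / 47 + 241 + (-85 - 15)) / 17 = 6718 / 799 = 8.41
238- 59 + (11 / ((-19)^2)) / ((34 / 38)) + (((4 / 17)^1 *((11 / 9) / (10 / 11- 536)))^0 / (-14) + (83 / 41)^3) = 58361249563 / 311660762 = 187.26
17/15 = 1.13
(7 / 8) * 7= 49 / 8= 6.12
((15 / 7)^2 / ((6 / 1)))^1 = 75 / 98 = 0.77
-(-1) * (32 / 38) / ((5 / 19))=16 / 5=3.20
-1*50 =-50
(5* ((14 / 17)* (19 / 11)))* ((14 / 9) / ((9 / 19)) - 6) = -26600 / 1377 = -19.32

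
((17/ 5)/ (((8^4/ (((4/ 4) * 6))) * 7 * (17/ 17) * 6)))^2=289/ 20552089600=0.00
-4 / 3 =-1.33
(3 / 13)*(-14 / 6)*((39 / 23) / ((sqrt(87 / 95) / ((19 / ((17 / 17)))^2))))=-2527*sqrt(8265) / 667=-344.43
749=749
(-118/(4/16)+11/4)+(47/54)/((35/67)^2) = -61659809/132300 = -466.06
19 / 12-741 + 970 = 230.58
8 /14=4 /7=0.57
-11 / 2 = -5.50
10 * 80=800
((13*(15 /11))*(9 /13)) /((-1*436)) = -135 /4796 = -0.03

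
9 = 9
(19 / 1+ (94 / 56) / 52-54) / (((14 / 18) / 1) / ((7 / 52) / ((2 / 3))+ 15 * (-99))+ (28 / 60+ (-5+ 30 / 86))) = 15212843348445 / 1820709309328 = 8.36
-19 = -19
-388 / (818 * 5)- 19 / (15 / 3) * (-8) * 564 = 35062558 / 2045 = 17145.51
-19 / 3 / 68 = -0.09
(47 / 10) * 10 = 47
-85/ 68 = -5/ 4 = -1.25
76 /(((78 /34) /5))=6460 /39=165.64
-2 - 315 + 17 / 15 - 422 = -11068 / 15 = -737.87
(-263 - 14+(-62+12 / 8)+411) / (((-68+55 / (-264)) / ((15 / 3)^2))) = -44100 / 1637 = -26.94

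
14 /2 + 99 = 106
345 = 345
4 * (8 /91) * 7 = 32 /13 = 2.46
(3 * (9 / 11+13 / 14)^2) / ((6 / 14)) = 72361 / 3388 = 21.36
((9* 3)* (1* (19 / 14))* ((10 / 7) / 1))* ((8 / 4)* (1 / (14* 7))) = 2565 / 2401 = 1.07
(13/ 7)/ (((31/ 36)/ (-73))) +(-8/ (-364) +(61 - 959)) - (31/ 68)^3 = -936251238107/ 887012672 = -1055.51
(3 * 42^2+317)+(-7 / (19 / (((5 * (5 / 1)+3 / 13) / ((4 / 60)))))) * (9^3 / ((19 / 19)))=-23721337 / 247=-96037.80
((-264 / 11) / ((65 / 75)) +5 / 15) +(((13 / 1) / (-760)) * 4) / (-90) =-27.36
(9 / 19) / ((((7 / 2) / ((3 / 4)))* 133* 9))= 3 / 35378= 0.00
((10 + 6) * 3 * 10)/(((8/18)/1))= 1080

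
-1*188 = -188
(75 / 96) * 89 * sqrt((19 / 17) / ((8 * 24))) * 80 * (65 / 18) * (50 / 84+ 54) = 1658125625 * sqrt(969) / 616896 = 83669.54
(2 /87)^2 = 0.00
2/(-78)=-1/39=-0.03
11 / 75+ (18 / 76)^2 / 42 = 224401 / 1516200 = 0.15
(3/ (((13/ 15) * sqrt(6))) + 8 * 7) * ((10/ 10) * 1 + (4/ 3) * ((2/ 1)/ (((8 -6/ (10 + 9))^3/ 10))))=6178205 * sqrt(6)/ 10114442 + 69195896/ 1167051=60.79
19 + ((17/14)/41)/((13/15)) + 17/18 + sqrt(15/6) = sqrt(10)/2 + 670862/33579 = 21.56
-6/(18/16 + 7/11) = -528/155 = -3.41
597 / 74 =8.07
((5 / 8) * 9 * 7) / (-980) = -9 / 224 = -0.04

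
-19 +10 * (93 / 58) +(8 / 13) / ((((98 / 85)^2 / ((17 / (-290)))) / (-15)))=-2.56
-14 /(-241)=14 /241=0.06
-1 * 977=-977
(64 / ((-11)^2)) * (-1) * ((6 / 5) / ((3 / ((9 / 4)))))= -288 / 605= -0.48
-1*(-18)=18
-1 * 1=-1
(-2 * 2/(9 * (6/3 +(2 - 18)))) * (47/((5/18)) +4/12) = 5086/945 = 5.38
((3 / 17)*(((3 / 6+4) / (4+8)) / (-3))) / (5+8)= -3 / 1768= -0.00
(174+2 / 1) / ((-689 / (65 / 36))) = -220 / 477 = -0.46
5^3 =125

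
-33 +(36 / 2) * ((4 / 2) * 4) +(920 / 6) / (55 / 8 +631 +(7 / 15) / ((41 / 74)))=349570679 / 3142489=111.24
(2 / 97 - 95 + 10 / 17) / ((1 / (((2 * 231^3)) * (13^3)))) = -8430394685867154 / 1649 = -5112428554194.76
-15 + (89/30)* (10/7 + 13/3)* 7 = 9419/90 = 104.66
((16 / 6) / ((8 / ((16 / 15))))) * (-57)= -304 / 15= -20.27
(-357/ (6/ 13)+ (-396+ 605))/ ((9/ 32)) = -18064/ 9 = -2007.11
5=5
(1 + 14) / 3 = 5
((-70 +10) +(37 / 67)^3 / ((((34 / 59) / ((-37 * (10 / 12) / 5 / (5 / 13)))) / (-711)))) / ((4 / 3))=1003642641657 / 409037680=2453.67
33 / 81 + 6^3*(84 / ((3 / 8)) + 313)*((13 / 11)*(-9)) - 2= -366419201 / 297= -1233734.68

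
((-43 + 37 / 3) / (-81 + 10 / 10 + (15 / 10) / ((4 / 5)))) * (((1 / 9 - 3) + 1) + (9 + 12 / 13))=138368 / 43875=3.15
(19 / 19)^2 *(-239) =-239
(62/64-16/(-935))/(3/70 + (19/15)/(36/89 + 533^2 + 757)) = 7851775900605/341365723424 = 23.00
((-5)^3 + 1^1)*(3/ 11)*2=-744/ 11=-67.64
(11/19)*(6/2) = 33/19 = 1.74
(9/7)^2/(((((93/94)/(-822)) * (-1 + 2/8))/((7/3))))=927216/217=4272.88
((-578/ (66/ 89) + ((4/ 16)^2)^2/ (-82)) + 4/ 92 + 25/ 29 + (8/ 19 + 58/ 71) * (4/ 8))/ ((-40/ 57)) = 484874318174119/ 437411983360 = 1108.51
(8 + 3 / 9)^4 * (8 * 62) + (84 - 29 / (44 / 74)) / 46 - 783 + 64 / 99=196010931691 / 81972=2391193.72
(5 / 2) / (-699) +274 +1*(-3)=378853 / 1398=271.00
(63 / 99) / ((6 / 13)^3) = 15379 / 2376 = 6.47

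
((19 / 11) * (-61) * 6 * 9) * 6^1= -375516 / 11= -34137.82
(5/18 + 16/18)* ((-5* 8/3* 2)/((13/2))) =-560/117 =-4.79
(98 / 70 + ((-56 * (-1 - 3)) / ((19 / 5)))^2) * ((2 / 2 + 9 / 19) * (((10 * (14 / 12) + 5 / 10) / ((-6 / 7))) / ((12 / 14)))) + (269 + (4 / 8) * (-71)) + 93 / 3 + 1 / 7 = -182720745091 / 2160585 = -84570.03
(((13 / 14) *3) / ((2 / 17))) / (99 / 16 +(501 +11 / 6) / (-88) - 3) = -43758 / 4669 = -9.37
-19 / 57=-0.33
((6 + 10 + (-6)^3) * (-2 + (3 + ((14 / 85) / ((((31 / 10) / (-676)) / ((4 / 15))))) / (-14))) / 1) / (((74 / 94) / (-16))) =400455040 / 58497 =6845.74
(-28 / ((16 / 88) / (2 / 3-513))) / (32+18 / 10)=1183490 / 507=2334.30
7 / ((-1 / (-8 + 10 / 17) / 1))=882 / 17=51.88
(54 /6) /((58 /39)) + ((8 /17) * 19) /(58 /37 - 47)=9704335 /1657466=5.85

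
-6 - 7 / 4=-31 / 4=-7.75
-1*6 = -6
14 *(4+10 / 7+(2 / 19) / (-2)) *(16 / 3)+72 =26984 / 57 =473.40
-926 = -926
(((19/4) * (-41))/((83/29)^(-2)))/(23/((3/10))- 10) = -16099593/672800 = -23.93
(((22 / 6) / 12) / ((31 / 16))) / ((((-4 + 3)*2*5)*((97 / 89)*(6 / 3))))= -979 / 135315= -0.01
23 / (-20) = -23 / 20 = -1.15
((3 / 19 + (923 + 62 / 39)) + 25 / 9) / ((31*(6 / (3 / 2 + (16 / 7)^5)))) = 4428057145397 / 13898649492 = 318.60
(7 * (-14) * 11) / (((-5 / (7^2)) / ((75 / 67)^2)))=59424750 / 4489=13237.86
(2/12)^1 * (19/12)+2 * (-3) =-413/72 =-5.74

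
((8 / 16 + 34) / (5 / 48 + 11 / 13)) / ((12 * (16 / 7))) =6279 / 4744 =1.32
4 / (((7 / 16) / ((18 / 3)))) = 384 / 7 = 54.86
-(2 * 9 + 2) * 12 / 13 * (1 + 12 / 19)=-7440 / 247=-30.12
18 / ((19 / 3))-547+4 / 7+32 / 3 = -212635 / 399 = -532.92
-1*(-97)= 97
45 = 45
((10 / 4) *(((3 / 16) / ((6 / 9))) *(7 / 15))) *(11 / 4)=231 / 256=0.90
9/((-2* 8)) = -9/16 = -0.56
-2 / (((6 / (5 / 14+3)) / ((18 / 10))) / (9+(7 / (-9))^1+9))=-1457 / 42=-34.69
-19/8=-2.38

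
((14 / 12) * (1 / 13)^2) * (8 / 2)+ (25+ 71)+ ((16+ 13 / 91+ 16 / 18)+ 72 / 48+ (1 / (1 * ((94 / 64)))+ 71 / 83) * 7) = 10409509321 / 83067894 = 125.31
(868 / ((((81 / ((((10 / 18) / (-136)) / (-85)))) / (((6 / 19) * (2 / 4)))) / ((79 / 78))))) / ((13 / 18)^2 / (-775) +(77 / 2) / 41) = 544718825 / 6206308490187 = 0.00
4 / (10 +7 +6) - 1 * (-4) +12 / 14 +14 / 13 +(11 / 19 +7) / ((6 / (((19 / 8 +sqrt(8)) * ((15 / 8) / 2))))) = 12.27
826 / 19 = 43.47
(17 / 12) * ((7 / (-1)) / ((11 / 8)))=-238 / 33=-7.21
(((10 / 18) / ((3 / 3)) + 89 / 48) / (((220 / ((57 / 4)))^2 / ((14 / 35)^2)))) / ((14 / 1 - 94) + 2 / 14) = -876869 / 43288960000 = -0.00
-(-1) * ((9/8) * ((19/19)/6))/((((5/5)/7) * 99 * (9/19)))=133/4752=0.03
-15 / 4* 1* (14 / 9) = -5.83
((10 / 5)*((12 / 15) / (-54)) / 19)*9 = -4 / 285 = -0.01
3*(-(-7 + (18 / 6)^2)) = -6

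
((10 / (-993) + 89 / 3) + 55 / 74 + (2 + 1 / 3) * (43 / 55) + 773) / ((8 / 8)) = 3254321179 / 4041510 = 805.22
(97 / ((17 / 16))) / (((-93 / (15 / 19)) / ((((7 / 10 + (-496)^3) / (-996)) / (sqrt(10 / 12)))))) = -78908811494 * sqrt(30) / 4155395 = -104009.69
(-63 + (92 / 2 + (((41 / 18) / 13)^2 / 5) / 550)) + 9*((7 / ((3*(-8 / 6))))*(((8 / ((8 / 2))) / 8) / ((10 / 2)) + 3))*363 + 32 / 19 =-17452.93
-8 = -8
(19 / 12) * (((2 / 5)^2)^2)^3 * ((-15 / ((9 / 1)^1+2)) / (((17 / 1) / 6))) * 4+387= 3533642111181 / 9130859375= 387.00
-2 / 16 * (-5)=0.62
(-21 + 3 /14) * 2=-291 /7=-41.57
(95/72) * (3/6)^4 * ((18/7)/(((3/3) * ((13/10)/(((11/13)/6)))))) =5225/227136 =0.02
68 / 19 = 3.58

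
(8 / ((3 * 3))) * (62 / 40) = 62 / 45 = 1.38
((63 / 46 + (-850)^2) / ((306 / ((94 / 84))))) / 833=1562047961 / 492462936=3.17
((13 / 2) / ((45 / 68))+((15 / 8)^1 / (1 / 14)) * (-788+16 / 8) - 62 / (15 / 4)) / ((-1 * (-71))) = -290.69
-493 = -493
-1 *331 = -331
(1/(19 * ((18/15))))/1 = 5/114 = 0.04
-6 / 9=-2 / 3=-0.67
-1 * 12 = -12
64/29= 2.21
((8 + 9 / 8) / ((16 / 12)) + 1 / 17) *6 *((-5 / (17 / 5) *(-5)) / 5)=281625 / 4624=60.91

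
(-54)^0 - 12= -11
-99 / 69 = -1.43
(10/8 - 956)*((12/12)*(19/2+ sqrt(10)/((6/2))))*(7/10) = -507927/80 - 8911*sqrt(10)/40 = -7053.56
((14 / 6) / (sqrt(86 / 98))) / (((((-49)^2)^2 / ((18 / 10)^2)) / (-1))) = -27 * sqrt(43) / 126472675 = -0.00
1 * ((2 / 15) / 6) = 1 / 45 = 0.02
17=17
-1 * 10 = -10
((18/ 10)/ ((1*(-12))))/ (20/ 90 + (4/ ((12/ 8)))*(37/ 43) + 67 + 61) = -1161/ 1010200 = -0.00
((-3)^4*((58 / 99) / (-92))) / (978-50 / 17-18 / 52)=-57681 / 108998219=-0.00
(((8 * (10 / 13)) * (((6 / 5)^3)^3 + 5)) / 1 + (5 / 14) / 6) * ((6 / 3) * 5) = 26694814049 / 42656250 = 625.81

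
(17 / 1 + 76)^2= 8649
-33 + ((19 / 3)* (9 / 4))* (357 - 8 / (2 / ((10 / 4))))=19647 / 4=4911.75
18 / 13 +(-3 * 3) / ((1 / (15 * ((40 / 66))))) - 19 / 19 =-81.43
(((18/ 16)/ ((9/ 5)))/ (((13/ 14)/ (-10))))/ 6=-1.12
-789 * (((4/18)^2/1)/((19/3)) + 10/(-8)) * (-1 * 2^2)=-670387/171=-3920.39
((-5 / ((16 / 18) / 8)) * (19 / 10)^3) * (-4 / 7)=61731 / 350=176.37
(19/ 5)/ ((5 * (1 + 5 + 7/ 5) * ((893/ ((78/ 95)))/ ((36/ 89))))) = 2808/ 73516225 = 0.00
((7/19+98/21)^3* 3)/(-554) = -23639903/34198974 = -0.69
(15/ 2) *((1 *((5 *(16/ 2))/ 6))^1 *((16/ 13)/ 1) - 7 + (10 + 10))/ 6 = 26.51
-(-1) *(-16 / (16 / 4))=-4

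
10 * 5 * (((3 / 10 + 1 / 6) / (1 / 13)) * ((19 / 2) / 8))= 8645 / 24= 360.21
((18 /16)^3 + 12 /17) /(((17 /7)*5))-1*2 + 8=4568799 /739840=6.18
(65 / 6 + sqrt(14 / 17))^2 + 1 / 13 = 65 * sqrt(238) / 51 + 940889 / 7956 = 137.92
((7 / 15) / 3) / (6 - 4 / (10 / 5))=7 / 180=0.04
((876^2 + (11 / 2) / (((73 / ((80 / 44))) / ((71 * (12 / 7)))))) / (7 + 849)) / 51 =17.58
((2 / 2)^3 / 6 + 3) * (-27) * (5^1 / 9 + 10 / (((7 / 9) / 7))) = -15485 / 2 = -7742.50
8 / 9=0.89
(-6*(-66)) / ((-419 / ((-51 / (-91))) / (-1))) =20196 / 38129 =0.53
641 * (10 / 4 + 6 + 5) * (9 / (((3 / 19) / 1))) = 986499 / 2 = 493249.50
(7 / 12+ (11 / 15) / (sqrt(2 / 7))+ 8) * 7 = 77 * sqrt(14) / 30+ 721 / 12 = 69.69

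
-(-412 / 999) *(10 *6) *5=41200 / 333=123.72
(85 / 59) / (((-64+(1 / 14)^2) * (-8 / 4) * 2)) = 4165 / 740037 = 0.01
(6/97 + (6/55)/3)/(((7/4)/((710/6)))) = 148816/22407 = 6.64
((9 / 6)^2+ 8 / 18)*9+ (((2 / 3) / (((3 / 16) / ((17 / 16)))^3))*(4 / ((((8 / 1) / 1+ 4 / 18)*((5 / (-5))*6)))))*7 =-178225 / 3996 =-44.60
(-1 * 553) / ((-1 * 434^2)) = 79 / 26908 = 0.00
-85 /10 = -17 /2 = -8.50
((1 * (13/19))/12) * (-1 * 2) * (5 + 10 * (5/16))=-845/912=-0.93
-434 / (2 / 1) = -217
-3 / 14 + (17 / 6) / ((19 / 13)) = 688 / 399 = 1.72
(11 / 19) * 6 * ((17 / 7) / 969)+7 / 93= 19735 / 235011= 0.08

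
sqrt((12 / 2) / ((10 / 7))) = sqrt(105) / 5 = 2.05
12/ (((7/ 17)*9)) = 68/ 21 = 3.24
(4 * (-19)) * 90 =-6840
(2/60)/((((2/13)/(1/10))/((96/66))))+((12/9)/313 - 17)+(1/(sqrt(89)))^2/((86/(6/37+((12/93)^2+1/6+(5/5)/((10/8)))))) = -2384361188340377/140553560423100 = -16.96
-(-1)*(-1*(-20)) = 20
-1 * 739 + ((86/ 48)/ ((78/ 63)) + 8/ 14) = -1073045/ 1456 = -736.98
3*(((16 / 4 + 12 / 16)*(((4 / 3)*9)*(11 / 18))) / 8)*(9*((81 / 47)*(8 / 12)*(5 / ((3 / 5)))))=423225 / 376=1125.60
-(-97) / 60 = 97 / 60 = 1.62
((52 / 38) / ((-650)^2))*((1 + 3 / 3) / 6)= 1 / 926250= 0.00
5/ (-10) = -1/ 2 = -0.50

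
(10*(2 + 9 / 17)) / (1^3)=430 / 17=25.29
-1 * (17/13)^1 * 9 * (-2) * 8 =2448/13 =188.31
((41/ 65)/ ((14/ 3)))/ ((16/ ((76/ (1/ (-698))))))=-815613/ 1820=-448.14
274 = 274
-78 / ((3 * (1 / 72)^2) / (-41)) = 5526144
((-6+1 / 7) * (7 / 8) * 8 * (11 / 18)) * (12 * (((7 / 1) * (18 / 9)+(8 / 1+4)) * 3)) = -23452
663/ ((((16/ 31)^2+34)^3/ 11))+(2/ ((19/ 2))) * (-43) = -6018933975638873/ 678467100383000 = -8.87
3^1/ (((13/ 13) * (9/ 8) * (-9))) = -8/ 27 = -0.30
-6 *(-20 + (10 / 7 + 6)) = 528 / 7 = 75.43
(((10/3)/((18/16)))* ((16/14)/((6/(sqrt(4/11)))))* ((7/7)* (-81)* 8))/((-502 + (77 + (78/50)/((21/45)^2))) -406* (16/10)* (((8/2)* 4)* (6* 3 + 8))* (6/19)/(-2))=-1702400* sqrt(11)/1081721663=-0.01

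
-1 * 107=-107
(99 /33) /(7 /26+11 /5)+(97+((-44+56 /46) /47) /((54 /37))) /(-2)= -97798475 /2082006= -46.97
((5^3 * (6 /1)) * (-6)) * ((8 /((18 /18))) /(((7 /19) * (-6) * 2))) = 57000 /7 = 8142.86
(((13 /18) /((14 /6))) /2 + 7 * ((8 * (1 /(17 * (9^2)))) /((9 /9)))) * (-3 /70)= -1507 /179928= -0.01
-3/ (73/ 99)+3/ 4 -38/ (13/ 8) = -101365/ 3796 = -26.70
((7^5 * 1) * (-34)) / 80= -285719 / 40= -7142.98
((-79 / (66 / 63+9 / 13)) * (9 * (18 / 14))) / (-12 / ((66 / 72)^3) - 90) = 36907299 / 7416650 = 4.98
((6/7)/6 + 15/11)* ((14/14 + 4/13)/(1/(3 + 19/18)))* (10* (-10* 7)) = -7197800/1287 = -5592.70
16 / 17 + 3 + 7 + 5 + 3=322 / 17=18.94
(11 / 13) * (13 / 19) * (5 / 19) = 55 / 361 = 0.15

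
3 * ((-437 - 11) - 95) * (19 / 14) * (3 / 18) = -10317 / 28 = -368.46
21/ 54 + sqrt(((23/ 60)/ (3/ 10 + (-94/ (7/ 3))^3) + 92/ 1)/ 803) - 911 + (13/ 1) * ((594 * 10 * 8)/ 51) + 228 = sqrt(14861204167582294838426)/ 360156181506 + 3497681/ 306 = 11430.67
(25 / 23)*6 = 150 / 23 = 6.52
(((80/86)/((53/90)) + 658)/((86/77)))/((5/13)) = 752342591/489985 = 1535.44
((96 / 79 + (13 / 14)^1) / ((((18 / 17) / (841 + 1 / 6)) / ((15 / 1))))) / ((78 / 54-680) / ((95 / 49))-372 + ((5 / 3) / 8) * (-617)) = -13804139825 / 459594271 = -30.04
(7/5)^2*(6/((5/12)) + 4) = 36.06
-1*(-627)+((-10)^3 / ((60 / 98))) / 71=128651 / 213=604.00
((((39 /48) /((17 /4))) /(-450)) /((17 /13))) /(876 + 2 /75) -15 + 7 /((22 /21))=-3207490919 /385599984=-8.32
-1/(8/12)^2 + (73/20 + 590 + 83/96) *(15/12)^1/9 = 80.32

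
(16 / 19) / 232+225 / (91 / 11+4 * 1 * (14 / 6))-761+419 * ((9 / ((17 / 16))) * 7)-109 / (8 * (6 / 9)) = 2096396441275 / 87075632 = 24075.58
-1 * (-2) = 2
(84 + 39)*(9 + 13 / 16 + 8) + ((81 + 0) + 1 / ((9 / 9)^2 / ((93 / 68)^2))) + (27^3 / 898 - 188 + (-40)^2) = 481118320 / 129761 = 3707.73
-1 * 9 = -9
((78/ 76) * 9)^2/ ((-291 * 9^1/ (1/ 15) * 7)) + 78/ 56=3413397/ 2451190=1.39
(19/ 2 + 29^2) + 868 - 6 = 3425/ 2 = 1712.50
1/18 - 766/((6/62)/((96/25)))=-13677671/450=-30394.82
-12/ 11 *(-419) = 457.09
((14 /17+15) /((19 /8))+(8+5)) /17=6351 /5491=1.16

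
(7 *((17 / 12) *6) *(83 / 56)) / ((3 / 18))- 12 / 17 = 71865 / 136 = 528.42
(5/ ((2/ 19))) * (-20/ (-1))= 950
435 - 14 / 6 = 1298 / 3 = 432.67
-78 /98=-39 /49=-0.80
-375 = -375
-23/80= -0.29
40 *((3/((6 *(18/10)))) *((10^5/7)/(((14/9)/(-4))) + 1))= -179995100/441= -408152.15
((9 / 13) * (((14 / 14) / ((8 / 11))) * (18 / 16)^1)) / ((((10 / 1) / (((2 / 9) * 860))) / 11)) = 46827 / 208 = 225.13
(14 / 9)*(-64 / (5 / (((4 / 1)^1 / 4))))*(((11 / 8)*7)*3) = -8624 / 15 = -574.93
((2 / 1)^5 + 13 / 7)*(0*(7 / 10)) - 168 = -168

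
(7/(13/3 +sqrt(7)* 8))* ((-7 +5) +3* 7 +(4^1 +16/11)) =-73437/42493 +135576* sqrt(7)/42493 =6.71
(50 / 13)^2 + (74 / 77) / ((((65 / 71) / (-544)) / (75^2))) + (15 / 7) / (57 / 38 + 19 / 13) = -292604354590 / 91091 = -3212220.25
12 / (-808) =-0.01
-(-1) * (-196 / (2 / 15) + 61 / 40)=-58739 / 40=-1468.48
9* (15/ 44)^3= 30375/ 85184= 0.36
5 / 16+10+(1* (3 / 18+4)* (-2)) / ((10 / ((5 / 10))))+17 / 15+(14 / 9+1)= 9781 / 720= 13.58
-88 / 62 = -44 / 31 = -1.42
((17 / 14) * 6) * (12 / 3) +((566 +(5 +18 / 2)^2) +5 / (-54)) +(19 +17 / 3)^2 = 529009 / 378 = 1399.49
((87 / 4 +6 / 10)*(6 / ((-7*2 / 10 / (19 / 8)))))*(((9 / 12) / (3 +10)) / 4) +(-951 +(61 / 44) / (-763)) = -26654939419 / 27931904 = -954.28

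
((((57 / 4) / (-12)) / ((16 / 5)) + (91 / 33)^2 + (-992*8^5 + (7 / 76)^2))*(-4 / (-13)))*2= -3271421905033127 / 163541664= -20003599.24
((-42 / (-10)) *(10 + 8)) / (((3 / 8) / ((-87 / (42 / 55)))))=-22968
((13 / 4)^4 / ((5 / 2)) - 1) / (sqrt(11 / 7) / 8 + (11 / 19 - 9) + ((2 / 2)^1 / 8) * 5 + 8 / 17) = -1194976052949 / 200560133440 - 2912970009 * sqrt(77) / 200560133440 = -6.09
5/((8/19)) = 95/8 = 11.88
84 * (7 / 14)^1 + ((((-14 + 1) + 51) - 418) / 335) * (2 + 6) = 2206 / 67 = 32.93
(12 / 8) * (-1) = -3 / 2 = -1.50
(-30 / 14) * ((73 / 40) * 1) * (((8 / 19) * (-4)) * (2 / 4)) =438 / 133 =3.29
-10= -10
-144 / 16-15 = -24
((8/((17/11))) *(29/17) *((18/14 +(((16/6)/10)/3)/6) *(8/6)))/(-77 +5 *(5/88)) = -0.20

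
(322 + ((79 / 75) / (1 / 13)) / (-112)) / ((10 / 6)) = 2703773 / 14000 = 193.13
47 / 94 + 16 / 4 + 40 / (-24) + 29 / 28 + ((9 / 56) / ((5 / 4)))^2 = 28559 / 7350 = 3.89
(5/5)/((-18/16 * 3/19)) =-152/27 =-5.63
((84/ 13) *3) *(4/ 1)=1008/ 13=77.54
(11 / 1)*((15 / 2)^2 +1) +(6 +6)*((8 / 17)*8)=45895 / 68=674.93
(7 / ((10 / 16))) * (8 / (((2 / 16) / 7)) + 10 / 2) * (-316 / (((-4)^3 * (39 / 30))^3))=6262725 / 2249728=2.78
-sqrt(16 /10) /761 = -2 * sqrt(10) /3805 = -0.00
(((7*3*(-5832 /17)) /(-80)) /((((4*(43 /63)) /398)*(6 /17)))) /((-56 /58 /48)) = -795134151 /430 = -1849149.19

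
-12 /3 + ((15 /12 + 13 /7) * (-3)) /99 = -1261 /308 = -4.09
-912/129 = -304/43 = -7.07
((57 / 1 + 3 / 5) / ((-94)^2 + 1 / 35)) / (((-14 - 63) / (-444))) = 42624 / 1133957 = 0.04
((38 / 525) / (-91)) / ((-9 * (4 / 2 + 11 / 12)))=152 / 5016375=0.00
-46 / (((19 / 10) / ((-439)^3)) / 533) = 20743335968420 / 19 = 1091754524653.68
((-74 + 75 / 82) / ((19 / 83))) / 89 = -497419 / 138662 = -3.59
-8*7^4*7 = -134456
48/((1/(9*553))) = 238896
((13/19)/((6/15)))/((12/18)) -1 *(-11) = 1031/76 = 13.57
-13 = -13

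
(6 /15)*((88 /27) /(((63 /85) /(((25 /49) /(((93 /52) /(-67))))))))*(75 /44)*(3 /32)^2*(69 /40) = -42570125 /48996864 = -0.87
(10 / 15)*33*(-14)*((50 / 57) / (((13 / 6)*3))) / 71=-30800 / 52611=-0.59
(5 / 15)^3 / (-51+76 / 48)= -4 / 5337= -0.00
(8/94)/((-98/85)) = -170/2303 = -0.07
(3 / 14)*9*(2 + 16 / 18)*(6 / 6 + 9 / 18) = 117 / 14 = 8.36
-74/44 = -37/22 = -1.68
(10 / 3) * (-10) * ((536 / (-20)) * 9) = 8040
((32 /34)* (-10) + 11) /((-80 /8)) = -27 /170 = -0.16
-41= -41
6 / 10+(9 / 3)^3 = 138 / 5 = 27.60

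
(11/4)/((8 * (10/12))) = 33/80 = 0.41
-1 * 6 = -6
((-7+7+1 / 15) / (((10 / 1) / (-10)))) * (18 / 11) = -6 / 55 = -0.11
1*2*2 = 4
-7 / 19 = -0.37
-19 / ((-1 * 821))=19 / 821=0.02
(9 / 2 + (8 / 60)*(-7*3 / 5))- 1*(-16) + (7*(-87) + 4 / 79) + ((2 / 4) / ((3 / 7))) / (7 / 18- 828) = -34659249489 / 58843150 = -589.01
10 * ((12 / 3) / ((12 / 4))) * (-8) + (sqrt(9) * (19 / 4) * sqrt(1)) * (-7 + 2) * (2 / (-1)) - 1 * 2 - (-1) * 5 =233 / 6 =38.83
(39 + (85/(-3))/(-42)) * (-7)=-4999/18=-277.72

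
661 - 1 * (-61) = 722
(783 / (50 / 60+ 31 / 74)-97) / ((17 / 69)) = 5066670 / 2363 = 2144.17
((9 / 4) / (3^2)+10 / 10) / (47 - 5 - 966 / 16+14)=-2 / 7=-0.29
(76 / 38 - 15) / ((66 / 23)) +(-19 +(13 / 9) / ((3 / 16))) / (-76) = -98903 / 22572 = -4.38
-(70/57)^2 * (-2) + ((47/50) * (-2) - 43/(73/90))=-307603069/5929425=-51.88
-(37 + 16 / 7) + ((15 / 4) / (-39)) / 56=-114405 / 2912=-39.29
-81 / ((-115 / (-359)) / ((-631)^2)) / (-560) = 11578123719 / 64400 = 179784.53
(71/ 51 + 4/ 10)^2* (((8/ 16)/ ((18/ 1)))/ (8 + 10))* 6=208849/ 7022700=0.03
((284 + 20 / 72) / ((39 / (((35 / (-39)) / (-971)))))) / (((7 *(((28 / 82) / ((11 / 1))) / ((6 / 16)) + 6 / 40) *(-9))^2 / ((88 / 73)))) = 13084379528000 / 346497048551440683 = 0.00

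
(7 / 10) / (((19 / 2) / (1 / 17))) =7 / 1615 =0.00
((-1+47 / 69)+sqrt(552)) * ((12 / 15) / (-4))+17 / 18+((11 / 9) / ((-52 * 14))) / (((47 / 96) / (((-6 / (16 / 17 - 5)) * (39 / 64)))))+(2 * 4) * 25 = 547562077 / 2724120 - 2 * sqrt(138) / 5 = 196.31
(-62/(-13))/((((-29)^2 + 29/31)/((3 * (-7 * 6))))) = -6727/9425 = -0.71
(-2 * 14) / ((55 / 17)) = -476 / 55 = -8.65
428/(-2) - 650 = -864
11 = 11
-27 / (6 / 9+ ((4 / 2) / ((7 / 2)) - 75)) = 567 / 1549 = 0.37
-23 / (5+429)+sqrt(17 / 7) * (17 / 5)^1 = -23 / 434+17 * sqrt(119) / 35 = 5.25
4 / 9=0.44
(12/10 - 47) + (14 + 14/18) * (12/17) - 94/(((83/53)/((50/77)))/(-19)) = 1149249071/1629705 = 705.19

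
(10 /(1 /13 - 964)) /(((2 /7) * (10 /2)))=-0.01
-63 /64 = -0.98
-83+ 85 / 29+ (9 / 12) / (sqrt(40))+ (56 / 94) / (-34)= -1855684 / 23171+ 3* sqrt(10) / 80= -79.97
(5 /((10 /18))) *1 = 9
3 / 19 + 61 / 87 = 1420 / 1653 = 0.86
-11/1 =-11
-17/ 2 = -8.50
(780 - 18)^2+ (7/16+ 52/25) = 232258607/400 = 580646.52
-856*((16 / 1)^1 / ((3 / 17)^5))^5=-6113154111635294244522360000.00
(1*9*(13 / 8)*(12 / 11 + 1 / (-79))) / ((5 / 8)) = 109629 / 4345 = 25.23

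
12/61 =0.20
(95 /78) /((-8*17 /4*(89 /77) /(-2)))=0.06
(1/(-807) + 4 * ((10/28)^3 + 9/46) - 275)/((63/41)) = -143059802147/802169298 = -178.34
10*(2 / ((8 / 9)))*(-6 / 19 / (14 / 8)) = -540 / 133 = -4.06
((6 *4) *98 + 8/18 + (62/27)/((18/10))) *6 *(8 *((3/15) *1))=9151264/405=22595.71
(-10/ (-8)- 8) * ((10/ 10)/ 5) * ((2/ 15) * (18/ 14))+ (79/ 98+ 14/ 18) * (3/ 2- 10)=-603931/ 44100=-13.69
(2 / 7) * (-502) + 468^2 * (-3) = -4600508 / 7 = -657215.43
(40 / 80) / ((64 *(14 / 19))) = 19 / 1792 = 0.01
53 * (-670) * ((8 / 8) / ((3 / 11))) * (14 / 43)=-5468540 / 129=-42391.78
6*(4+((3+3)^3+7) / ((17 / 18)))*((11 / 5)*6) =1616472 / 85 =19017.32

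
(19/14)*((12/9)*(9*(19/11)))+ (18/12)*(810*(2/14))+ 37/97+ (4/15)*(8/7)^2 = 158755532/784245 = 202.43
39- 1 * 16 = 23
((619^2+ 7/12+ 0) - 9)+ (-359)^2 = 6144403/12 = 512033.58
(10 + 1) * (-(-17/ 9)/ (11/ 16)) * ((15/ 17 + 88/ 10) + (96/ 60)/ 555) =7310416/ 24975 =292.71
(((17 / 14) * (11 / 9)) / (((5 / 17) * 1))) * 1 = 3179 / 630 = 5.05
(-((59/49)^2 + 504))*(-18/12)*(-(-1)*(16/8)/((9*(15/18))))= 485434/2401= 202.18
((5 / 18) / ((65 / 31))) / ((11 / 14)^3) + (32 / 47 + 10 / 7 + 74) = 3913397108 / 51234183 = 76.38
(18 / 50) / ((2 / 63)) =567 / 50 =11.34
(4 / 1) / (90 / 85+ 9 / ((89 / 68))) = 0.50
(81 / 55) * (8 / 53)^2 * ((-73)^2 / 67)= 27625536 / 10351165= 2.67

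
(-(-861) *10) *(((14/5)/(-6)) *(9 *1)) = -36162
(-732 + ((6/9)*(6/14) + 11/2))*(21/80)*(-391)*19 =226591929/160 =1416199.56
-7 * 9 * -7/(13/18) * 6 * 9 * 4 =1714608/13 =131892.92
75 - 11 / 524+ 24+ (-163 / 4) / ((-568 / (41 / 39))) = 99.05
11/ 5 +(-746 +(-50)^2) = 8781/ 5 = 1756.20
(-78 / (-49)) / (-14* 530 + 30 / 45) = -117 / 545321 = -0.00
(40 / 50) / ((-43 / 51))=-204 / 215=-0.95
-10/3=-3.33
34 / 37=0.92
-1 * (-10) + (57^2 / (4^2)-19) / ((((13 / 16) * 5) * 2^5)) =4749 / 416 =11.42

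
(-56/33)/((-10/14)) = 392/165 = 2.38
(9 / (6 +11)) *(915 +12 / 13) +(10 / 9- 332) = 154.01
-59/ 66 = -0.89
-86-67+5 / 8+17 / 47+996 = 317339 / 376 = 843.99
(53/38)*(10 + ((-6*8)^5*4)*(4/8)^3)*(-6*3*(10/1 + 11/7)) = 703204295634/19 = 37010752401.79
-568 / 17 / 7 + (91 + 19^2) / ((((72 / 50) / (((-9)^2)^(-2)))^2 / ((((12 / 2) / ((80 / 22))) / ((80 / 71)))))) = -169001852840861 / 35407133330688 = -4.77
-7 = -7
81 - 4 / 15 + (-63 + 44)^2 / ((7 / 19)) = 111362 / 105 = 1060.59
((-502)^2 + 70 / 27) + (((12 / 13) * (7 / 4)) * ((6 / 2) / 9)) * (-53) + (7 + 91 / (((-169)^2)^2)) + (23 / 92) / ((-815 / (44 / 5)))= 1739681003393503576 / 6903905582925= 251985.05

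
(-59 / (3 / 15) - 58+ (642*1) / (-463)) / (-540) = 164081 / 250020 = 0.66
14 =14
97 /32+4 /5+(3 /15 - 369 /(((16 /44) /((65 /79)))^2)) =-376478961 /199712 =-1885.11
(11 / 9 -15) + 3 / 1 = -97 / 9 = -10.78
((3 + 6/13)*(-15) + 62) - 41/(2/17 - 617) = 1382858/136331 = 10.14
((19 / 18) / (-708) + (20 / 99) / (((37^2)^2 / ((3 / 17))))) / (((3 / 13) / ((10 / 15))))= -86564517949 / 20098645000236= -0.00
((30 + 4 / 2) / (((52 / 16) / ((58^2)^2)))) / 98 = 724255744 / 637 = 1136979.19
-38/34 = -19/17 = -1.12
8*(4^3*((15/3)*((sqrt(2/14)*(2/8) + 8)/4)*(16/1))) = 2560*sqrt(7)/7 + 81920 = 82887.59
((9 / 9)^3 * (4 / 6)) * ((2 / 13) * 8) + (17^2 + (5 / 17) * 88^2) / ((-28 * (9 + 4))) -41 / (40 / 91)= -18472241 / 185640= -99.51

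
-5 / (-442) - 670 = -669.99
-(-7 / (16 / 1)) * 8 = 7 / 2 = 3.50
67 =67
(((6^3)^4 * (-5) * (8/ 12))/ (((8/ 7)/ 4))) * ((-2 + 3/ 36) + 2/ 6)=40210007040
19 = 19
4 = 4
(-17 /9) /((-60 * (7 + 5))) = 17 /6480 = 0.00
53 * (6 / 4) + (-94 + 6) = -17 / 2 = -8.50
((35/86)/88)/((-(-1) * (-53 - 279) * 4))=-35/10050304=-0.00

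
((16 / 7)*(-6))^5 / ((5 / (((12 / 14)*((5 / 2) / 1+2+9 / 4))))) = -330225942528 / 588245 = -561374.84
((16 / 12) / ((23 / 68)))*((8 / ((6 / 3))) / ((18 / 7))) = 3808 / 621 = 6.13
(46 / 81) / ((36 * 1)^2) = 23 / 52488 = 0.00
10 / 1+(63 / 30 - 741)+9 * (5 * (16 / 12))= -6689 / 10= -668.90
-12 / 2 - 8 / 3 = -8.67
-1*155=-155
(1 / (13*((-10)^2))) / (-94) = -1 / 122200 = -0.00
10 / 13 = 0.77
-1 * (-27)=27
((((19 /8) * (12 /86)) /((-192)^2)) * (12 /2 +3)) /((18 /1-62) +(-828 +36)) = -3 /30998528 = -0.00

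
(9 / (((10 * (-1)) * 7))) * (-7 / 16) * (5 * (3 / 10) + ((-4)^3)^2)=14751 / 64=230.48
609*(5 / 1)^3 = 76125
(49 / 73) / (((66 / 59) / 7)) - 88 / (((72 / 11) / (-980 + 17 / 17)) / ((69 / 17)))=1458660857 / 27302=53426.89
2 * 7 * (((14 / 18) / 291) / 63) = 14 / 23571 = 0.00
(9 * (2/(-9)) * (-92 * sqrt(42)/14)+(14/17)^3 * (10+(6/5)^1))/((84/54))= 98784/24565+414 * sqrt(42)/49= 58.78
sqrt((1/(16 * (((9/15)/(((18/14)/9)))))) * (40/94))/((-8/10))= -25 * sqrt(987)/7896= -0.10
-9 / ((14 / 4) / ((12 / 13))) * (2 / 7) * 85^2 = -3121200 / 637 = -4899.84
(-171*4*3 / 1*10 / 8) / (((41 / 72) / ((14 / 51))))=-861840 / 697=-1236.50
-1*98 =-98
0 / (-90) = 0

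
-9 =-9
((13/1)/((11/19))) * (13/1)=3211/11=291.91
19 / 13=1.46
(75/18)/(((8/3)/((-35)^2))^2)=112546875/128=879272.46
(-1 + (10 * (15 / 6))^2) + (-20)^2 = 1024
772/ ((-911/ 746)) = -575912/ 911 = -632.18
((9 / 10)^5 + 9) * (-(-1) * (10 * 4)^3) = 15344784 / 25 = 613791.36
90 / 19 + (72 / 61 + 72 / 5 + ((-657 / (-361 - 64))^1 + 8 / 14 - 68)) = -157111049 / 3448025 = -45.57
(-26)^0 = 1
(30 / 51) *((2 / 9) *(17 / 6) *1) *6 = 20 / 9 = 2.22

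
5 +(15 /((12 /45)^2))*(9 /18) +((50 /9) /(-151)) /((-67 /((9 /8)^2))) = 110.47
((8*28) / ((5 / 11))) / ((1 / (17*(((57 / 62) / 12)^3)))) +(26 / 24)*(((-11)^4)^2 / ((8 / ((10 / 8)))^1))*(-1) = -2075438547275731 / 57198720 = -36284702.65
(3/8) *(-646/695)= -0.35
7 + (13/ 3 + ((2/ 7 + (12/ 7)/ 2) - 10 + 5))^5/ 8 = 28601207/ 4084101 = 7.00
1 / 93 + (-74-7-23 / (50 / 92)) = -286694 / 2325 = -123.31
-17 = -17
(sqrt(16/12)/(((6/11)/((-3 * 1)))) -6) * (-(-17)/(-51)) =2 + 11 * sqrt(3)/9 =4.12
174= 174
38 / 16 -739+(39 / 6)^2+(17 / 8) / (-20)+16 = -108557 / 160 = -678.48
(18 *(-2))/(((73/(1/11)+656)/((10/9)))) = -40/1459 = -0.03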